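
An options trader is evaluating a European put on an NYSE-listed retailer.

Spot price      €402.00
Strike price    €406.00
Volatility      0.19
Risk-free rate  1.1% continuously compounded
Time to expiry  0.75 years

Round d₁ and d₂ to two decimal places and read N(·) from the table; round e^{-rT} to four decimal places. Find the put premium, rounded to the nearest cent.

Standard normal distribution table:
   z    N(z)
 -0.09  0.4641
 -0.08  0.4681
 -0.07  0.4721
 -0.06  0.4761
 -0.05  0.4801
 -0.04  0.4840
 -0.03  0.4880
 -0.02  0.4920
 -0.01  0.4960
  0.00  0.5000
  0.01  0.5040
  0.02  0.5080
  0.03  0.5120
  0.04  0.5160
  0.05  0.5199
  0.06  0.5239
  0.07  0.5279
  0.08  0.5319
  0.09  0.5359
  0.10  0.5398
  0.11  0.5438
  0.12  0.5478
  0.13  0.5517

T = 0.75;  σ√T = 0.1645
d₁ = [ln(402/406) + (0.011 + 0.19²/2)·0.75] / 0.1645 = [-0.0099 + 0.0218] / 0.1645 = 0.0722 which rounds to 0.07
d₂ = d₁ − σ√T = 0.0722 − 0.1645 = -0.0923 which rounds to -0.09
e^(−rT) = e^(−0.011·0.75) = 0.9918
N(−d₂) = N(0.09) = 0.5359;  N(−d₁) = N(-0.07) = 0.4721
P = 406·0.9918·0.5359 − 402·0.4721 = 215.7913 − 189.7842 = 26.0071

€26.01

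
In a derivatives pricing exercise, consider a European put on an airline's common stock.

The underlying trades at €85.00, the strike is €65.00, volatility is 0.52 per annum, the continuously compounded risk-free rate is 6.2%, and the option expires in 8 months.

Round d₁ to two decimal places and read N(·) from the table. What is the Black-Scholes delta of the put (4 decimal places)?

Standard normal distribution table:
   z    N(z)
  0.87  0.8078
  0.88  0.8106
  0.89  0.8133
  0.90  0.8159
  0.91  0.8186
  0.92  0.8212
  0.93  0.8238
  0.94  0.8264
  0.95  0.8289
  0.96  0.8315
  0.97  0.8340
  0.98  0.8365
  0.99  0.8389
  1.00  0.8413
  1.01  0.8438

-0.1736

σ√T = 0.52 × 0.8165 = 0.4246
d₁ = [ln(85/65) + (0.062 + 0.52²/2)·0.6667] / 0.4246 = [0.2683 + 0.1315] / 0.4246 = 0.9415 → 0.94
N(d₁) = N(0.94) = 0.8264
Δ_put = N(d₁) − 1 = 0.8264 − 1 = -0.1736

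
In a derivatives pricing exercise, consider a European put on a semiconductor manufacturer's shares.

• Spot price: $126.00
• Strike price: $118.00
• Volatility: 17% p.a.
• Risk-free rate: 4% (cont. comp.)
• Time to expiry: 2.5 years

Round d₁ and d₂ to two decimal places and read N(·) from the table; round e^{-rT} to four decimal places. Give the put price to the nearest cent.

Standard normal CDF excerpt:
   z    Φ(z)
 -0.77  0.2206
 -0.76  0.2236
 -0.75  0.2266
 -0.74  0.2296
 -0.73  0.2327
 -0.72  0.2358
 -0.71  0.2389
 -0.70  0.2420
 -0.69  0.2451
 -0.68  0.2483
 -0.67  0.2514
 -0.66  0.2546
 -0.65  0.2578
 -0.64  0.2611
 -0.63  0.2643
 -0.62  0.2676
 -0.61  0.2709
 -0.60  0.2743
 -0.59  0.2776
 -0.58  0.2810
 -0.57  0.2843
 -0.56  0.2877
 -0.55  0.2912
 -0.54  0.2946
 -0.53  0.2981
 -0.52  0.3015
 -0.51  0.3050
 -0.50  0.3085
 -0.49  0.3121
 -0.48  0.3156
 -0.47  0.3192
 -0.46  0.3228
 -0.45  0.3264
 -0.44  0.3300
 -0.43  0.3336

$5.14

T = 2.5;  σ√T = 0.2688
d₁ = [ln(126/118) + (0.04 + ½·0.17²)·2.5] / (σ√T) = (0.0656 + 0.1361) / 0.2688 = 0.7505 ≈ 0.75
d₂ = 0.7505 − 0.2688 = 0.4817 ≈ 0.48
e^(−rT) = e^(−0.04·2.5) = 0.9048
P = 118·0.9048·N(-0.48) − 126·N(-0.75) = 118·0.9048·0.3156 − 126·0.2266 = 33.6955 − 28.5516 = 5.1439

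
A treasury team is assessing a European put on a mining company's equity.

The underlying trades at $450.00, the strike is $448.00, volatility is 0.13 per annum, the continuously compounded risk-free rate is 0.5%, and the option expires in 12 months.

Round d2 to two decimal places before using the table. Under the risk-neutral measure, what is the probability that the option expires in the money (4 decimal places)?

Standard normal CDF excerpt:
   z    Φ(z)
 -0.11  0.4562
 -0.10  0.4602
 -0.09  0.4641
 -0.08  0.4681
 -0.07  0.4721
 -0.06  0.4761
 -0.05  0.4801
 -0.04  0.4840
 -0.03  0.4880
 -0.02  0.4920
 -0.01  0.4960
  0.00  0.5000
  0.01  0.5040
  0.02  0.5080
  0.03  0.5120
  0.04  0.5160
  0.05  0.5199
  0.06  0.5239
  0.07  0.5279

0.4960

σ√T = 0.13 × 1.0000 = 0.1300
d₁ = [ln(450/448) + (0.005 + ½·0.13²)·1] / (σ√T) = (0.0045 + 0.0135) / 0.1300 = 0.1377 ⇒ 0.14
d₂ = 0.1377 − 0.1300 = 0.0077 ⇒ 0.01
Risk-neutral Pr[S_T < K] = N(−d₂) = N(-0.01) = 0.4960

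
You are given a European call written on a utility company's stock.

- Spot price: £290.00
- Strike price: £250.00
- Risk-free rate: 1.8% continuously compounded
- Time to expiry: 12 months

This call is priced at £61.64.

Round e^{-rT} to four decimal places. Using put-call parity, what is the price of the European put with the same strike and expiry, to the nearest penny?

e^(−rT) = e^(−0.018·1) = 0.9822
Put-call parity: C − P = S − K·e^(−rT) = 290 − 250·0.9822 = 290 − 245.5500 = 44.4500
P = C − (C − P) = 61.64 − (44.4500) = 17.1900

£17.19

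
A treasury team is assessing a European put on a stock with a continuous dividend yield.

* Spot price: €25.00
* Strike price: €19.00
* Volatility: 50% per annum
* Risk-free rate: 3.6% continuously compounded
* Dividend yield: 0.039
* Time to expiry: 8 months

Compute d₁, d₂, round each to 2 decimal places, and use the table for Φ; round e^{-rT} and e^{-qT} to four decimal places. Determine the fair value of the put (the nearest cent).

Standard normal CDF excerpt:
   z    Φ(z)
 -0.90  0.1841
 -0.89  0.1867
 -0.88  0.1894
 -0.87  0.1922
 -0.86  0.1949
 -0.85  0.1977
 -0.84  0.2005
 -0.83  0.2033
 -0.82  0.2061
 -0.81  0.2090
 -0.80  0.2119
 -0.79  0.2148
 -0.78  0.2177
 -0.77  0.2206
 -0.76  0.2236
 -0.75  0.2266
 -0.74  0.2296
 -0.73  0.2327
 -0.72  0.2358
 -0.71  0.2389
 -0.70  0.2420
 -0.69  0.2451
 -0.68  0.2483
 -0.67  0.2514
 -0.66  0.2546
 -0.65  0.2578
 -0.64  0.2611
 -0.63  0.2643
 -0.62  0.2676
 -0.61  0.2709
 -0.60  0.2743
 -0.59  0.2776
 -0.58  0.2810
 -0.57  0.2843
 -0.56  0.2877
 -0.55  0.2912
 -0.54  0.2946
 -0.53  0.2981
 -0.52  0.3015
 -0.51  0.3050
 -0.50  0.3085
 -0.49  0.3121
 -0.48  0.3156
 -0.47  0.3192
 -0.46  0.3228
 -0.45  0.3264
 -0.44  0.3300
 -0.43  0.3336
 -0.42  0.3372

σ√T = 0.5 × 0.8165 = 0.4082
d₁ = [ln(25/19) + (0.036 − 0.039 + 0.5²/2)·0.6667] / 0.4082 = [0.2744 + 0.0813] / 0.4082 = 0.8715 → 0.87
d₂ = d₁ − σ√T = 0.8715 − 0.4082 = 0.4632 → 0.46
exp(−qT) = exp(−0.039·0.6667) = 0.9743;  exp(−rT) = exp(−0.036·0.6667) = 0.9763
N(−d₂) = N(-0.46) = 0.3228;  N(−d₁) = N(-0.87) = 0.1922
P = 19·0.9763·0.3228 − 25·0.9743·0.1922 = 5.9878 − 4.6815 = 1.3063

€1.31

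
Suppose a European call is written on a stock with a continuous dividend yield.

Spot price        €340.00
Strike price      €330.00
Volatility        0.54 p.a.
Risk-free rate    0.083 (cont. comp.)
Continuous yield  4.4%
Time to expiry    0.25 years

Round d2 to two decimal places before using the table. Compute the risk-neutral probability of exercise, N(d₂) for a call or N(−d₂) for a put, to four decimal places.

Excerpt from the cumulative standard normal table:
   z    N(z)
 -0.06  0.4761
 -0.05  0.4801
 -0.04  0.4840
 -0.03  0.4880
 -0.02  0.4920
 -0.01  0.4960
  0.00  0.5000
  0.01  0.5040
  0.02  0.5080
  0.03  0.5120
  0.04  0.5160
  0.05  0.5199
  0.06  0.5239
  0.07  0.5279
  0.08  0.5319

σ√T = 0.54 × 0.5000 = 0.2700
d₁ = [ln(340/330) + (0.083 − 0.044 + 0.54²/2)·0.25] / 0.2700 = [0.0299 + 0.0462] / 0.2700 = 0.2817 → 0.28
d₂ = d₁ − σ√T = 0.2817 − 0.2700 = 0.0117 → 0.01
Pr(exercise) under Q = N(d₂) = 0.5040

0.5040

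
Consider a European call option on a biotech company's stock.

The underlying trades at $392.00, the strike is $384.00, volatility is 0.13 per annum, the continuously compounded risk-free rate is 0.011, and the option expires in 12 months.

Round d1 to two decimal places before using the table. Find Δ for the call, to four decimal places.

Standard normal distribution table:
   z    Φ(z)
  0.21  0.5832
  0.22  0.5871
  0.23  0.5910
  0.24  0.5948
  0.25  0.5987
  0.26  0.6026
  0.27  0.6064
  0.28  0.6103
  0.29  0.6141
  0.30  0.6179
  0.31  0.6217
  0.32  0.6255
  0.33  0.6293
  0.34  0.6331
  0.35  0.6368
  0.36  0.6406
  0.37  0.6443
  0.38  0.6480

0.6217

σ√T = 0.13·√1 = 0.1300
ln(S/K) + (r + σ²/2)T = ln(392/384) + (0.011 + 0.13²/2)·1 = 0.0206 + 0.0195 = 0.0401
d₁ = 0.0401 / 0.1300 = 0.3082 which rounds to 0.31
N(d₁) = N(0.31) = 0.6217
Δ_call = N(d₁) = 0.6217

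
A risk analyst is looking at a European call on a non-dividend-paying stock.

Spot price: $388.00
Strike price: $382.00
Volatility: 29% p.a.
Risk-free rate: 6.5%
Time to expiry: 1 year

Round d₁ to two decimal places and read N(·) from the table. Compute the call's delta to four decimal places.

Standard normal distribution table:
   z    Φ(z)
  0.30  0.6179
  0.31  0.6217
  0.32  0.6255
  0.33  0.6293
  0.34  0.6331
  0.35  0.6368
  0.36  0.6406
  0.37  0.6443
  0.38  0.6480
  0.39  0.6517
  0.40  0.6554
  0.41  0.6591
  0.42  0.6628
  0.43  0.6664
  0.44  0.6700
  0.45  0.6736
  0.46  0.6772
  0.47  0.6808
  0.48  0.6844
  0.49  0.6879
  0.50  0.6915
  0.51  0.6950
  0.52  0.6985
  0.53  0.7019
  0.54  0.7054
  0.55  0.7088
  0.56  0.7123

0.6628

T = 1;  σ√T = 0.2900
d₁ = [ln(388/382) + (0.065 + 0.29²/2)·1] / 0.2900 = [0.0156 + 0.1071] / 0.2900 = 0.4229 → 0.42
N(d₁) = N(0.42) = 0.6628
Δ_call = N(d₁) = 0.6628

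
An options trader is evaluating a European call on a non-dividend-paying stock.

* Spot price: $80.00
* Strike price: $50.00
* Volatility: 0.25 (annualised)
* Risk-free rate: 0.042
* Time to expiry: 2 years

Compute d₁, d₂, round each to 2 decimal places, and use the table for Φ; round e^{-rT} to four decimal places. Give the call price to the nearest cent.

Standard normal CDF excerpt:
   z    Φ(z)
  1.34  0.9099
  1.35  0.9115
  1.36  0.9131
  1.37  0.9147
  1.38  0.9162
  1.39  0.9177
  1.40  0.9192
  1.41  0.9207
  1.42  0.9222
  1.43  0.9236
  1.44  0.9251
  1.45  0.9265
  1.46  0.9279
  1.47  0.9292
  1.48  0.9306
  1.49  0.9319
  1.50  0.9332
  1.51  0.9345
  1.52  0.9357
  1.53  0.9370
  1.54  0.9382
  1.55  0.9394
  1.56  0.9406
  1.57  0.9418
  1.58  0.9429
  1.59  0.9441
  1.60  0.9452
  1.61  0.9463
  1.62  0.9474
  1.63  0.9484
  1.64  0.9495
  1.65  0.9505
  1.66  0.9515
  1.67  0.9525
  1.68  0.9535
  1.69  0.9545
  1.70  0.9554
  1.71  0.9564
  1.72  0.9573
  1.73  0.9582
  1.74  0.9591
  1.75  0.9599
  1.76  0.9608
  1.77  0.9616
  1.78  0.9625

T = 2;  σ√T = 0.3536
d₁ = [ln(80/50) + (0.042 + 0.25²/2)·2] / 0.3536 = [0.4700 + 0.1465] / 0.3536 = 1.7437 which rounds to 1.74
d₂ = d₁ − σ√T = 1.7437 − 0.3536 = 1.3902 which rounds to 1.39
e^(−rT) = e^(−0.042·2) = 0.9194
C = 80·N(1.74) − 50·0.9194·N(1.39) = 80·0.9591 − 50·0.9194·0.9177 = 76.7280 − 42.1867 = 34.5413

$34.54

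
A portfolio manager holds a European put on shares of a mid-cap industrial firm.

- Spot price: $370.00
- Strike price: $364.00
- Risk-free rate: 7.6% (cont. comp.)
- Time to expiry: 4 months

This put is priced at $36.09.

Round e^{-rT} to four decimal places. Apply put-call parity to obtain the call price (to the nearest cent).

$51.19

exp(−rT) = exp(−0.076·0.3333) = 0.9750
Put-call parity: C − P = S − K·e^(−rT) = 370 − 364·0.9750 = 370 − 354.9000 = 15.1000
C = P + (C − P) = 36.09 + (15.1000) = 51.1900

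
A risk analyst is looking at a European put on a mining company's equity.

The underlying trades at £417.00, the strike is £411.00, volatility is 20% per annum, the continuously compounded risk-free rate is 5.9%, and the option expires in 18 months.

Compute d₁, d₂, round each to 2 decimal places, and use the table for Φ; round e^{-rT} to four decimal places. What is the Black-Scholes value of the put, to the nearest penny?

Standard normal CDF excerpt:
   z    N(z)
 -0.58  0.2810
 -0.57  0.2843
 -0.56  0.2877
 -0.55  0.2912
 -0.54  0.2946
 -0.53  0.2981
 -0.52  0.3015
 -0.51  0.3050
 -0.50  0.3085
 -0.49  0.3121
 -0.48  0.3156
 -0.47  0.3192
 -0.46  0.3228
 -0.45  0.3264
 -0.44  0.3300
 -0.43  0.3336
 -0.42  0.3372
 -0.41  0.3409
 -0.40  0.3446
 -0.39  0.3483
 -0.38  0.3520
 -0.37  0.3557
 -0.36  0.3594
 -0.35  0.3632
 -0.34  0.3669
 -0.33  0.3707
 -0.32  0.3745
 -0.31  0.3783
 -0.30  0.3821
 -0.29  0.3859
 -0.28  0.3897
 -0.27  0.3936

£20.89

T = 1.5;  σ√T = 0.2449
d₁ = [ln(417/411) + (0.059 + ½·0.2²)·1.5] / (σ√T) = (0.0145 + 0.1185) / 0.2449 = 0.5429 ⇒ 0.54
d₂ = 0.5429 − 0.2449 = 0.2980 ⇒ 0.30
e^(−rT) = e^(−0.059·1.5) = 0.9153
P = 411·0.9153·N(-0.30) − 417·N(-0.54) = 411·0.9153·0.3821 − 417·0.2946 = 143.7415 − 122.8482 = 20.8933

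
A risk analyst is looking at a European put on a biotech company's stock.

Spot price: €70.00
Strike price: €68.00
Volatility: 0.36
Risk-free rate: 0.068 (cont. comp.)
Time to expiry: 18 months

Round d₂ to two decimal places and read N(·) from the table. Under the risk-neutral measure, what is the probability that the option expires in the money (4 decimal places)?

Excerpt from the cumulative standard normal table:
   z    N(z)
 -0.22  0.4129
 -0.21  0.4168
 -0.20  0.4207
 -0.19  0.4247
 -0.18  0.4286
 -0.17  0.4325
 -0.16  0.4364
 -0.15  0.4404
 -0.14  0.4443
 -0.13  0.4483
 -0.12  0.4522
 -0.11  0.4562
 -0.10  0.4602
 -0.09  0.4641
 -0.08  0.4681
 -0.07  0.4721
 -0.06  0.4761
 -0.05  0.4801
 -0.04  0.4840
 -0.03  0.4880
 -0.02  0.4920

σ√T = 0.36·√1.5 = 0.4409
d₁ = [ln(70/68) + (0.068 + 0.36²/2)·1.5] / 0.4409 = [0.0290 + 0.1992] / 0.4409 = 0.5175 → 0.52
d₂ = d₁ − σ√T = 0.5175 − 0.4409 = 0.0766 → 0.08
Risk-neutral Pr[S_T < K] = N(−d₂) = N(-0.08) = 0.4681

0.4681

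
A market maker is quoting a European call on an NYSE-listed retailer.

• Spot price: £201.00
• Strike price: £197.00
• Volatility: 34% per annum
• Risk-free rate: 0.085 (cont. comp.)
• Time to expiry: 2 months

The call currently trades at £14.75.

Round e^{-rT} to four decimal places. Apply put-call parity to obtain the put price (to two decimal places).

£7.97

exp(−rT) = exp(−0.085·0.1667) = 0.9859
Put-call parity: C − P = S − K·e^(−rT) = 201 − 197·0.9859 = 201 − 194.2223 = 6.7777
P = C − (C − P) = 14.75 − (6.7777) = 7.9723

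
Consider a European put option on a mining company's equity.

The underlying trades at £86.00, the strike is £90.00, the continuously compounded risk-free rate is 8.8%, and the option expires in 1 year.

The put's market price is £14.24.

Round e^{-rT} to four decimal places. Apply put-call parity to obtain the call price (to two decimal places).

exp(−rT) = exp(−0.088·1) = 0.9158
Put-call parity: C − P = S − K·e^(−rT) = 86 − 90·0.9158 = 86 − 82.4220 = 3.5780
C = P + (C − P) = 14.24 + (3.5780) = 17.8180

£17.82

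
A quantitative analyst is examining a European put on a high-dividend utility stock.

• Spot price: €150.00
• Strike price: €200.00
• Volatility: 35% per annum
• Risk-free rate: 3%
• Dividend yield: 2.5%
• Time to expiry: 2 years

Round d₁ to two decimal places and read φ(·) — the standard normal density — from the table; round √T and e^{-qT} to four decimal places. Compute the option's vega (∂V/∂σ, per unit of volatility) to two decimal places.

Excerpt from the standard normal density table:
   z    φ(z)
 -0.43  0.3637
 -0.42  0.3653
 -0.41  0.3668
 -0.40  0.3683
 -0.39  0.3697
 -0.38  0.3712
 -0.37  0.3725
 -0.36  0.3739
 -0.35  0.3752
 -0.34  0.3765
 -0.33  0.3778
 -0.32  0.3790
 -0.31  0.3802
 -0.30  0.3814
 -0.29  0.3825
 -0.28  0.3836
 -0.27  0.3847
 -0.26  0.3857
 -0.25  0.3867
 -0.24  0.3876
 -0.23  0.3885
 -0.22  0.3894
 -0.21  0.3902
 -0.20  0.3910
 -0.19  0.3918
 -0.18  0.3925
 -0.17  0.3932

76.72

σ√T = 0.35·√2 = 0.4950
ln(S/K) + (r − q + σ²/2)T = ln(150/200) + (0.03 − 0.025 + 0.35²/2)·2 = -0.2877 + 0.1325 = -0.1552
d₁ = -0.1552 / 0.4950 = -0.3135 which rounds to -0.31
√T = √2 = 1.4142
φ(d₁) = φ(-0.31) = 0.3802
e^(−qT) = e^(−0.025·2) = 0.9512
vega = S·e^(−qT)·φ(d₁)·√T = 150·0.9512·0.3802·1.4142 = 76.7160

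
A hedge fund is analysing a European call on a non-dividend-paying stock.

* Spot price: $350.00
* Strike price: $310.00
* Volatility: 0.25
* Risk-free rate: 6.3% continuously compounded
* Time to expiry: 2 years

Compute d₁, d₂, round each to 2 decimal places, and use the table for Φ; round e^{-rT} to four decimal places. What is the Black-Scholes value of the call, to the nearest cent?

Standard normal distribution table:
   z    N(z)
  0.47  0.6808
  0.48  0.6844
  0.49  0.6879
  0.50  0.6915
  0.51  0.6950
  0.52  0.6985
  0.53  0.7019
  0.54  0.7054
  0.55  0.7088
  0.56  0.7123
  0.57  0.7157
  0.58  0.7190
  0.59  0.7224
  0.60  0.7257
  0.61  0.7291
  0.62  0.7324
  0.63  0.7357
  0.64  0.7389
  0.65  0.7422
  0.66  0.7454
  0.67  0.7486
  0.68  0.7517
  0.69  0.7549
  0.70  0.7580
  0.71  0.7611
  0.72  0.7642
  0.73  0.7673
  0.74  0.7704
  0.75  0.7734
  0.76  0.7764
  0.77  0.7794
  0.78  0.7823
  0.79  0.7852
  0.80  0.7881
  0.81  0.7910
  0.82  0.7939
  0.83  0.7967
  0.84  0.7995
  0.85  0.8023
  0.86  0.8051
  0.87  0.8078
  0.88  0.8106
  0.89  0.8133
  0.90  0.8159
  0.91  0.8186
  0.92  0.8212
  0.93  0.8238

σ√T = 0.25 × 1.4142 = 0.3536
d₁ = [ln(350/310) + (0.063 + ½·0.25²)·2] / (σ√T) = (0.1214 + 0.1885) / 0.3536 = 0.8764 ⇒ 0.88
d₂ = 0.8764 − 0.3536 = 0.5229 ⇒ 0.52
e^(−rT) = e^(−0.063·2) = 0.8816
N(d₁) = N(0.88) = 0.8106;  N(d₂) = N(0.52) = 0.6985
C = 350·0.8106 − 310·0.8816·0.6985 = 283.7100 − 190.8973 = 92.8127

$92.81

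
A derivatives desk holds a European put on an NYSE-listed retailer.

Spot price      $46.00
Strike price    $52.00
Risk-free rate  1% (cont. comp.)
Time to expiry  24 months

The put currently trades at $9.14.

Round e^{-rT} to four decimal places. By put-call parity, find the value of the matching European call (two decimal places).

$4.17

exp(−rT) = exp(−0.01·2) = 0.9802
Put-call parity: C − P = S − K·e^(−rT) = 46 − 52·0.9802 = 46 − 50.9704 = -4.9704
C = P + (C − P) = 9.14 + (-4.9704) = 4.1696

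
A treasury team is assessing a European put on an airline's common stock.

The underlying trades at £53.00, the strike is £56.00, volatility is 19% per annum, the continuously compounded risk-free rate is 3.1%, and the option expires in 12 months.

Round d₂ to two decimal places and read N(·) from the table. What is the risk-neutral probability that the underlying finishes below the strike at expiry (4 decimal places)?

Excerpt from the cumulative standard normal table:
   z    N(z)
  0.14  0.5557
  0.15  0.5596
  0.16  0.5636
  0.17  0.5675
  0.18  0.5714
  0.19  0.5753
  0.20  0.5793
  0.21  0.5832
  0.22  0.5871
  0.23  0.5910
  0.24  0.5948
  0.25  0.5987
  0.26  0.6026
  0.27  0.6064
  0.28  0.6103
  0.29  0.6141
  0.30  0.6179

0.5871

T = 1;  σ√T = 0.1900
d₁ = [ln(53/56) + (0.031 + 0.19²/2)·1] / 0.1900 = [-0.0551 + 0.0490] / 0.1900 = -0.0316 ⇒ -0.03
d₂ = d₁ − σ√T = -0.0316 − 0.1900 = -0.2216 ⇒ -0.22
Risk-neutral Pr[S_T < K] = N(−d₂) = N(0.22) = 0.5871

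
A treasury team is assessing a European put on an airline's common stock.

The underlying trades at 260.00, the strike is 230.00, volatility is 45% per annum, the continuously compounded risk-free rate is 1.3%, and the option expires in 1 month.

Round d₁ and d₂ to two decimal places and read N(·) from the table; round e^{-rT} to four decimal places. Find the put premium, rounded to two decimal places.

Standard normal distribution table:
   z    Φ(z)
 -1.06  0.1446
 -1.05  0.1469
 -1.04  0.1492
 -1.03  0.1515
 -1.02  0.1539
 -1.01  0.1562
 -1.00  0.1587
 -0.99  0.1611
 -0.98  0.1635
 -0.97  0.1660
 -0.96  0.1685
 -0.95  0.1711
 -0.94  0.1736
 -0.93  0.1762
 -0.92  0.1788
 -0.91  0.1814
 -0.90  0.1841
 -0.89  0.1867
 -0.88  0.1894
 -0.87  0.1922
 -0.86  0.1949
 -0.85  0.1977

2.88

σ√T = 0.45 × 0.2887 = 0.1299
d₁ = [ln(260/230) + (0.013 + ½·0.45²)·0.08333] / (σ√T) = (0.1226 + 0.0095) / 0.1299 = 1.0171 ⇒ 1.02
d₂ = 1.0171 − 0.1299 = 0.8872 ⇒ 0.89
exp(−rT) = exp(−0.013·0.08333) = 0.9989
N(−d₂) = N(-0.89) = 0.1867;  N(−d₁) = N(-1.02) = 0.1539
P = 230·0.9989·0.1867 − 260·0.1539 = 42.8938 − 40.0140 = 2.8798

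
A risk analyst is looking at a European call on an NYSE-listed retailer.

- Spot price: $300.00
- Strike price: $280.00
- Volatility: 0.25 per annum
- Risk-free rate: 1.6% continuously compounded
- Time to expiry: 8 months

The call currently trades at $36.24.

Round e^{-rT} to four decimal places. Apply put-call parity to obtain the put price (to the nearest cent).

$13.27

exp(−rT) = exp(−0.016·0.6667) = 0.9894
Put-call parity: C − P = S − K·e^(−rT) = 300 − 280·0.9894 = 300 − 277.0320 = 22.9680
P = C − (C − P) = 36.24 − (22.9680) = 13.2720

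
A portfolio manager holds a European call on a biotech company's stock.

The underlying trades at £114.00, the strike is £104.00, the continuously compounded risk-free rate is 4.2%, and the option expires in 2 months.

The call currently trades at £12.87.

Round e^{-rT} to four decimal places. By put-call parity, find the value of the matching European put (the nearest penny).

exp(−rT) = exp(−0.042·0.1667) = 0.9930
Put-call parity: C − P = S − K·e^(−rT) = 114 − 104·0.9930 = 114 − 103.2720 = 10.7280
P = C − (C − P) = 12.87 − (10.7280) = 2.1420

£2.14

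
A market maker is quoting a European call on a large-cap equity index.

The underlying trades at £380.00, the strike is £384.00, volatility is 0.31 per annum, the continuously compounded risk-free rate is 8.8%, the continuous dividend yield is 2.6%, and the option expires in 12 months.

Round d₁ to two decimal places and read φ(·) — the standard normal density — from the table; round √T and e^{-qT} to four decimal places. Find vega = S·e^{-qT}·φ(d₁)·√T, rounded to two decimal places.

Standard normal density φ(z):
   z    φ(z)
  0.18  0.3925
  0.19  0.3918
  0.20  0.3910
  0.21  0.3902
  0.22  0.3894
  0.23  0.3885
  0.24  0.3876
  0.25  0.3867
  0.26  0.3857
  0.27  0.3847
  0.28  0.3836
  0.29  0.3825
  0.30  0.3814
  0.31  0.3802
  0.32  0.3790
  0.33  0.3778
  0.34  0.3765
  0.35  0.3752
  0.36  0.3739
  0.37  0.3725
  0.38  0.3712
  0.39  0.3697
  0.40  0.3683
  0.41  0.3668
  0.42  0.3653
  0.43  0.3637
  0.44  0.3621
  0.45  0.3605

σ√T = 0.31·√1 = 0.3100
d₁ = [ln(380/384) + (0.088 − 0.026 + 0.31²/2)·1] / 0.3100 = [-0.0105 + 0.1101] / 0.3100 = 0.3212 ⇒ 0.32
√T = √1 = 1.0000
φ(d₁) = φ(0.32) = 0.3790
exp(−qT) = exp(−0.026·1) = 0.9743
vega = S·exp(−qT)·φ(d₁)·√T = 380·0.9743·0.3790·1.0000 = 140.3187
(Call and put vega coincide under Black-Scholes.)

140.32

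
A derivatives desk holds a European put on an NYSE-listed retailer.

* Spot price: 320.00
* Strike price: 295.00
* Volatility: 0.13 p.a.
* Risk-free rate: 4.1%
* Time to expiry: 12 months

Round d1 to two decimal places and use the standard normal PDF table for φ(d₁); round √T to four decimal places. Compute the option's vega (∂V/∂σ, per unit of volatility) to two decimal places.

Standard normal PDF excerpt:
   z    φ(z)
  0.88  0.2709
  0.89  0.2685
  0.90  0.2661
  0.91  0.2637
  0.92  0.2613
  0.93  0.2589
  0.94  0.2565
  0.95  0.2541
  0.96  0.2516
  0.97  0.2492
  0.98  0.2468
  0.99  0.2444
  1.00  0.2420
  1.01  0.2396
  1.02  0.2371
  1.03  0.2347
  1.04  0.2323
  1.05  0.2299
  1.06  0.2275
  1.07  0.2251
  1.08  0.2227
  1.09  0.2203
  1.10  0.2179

σ√T = 0.13 × 1.0000 = 0.1300
ln(S/K) + (r + σ²/2)T = ln(320/295) + (0.041 + 0.13²/2)·1 = 0.0813 + 0.0495 = 0.1308
d₁ = 0.1308 / 0.1300 = 1.0061 → 1.01
√T = √1 = 1.0000
φ(d₁) = φ(1.01) = 0.2396
vega = S·φ(d₁)·√T = 320·0.2396·1.0000 = 76.6720
(Vega is the same for a European call and put with the same parameters.)

76.67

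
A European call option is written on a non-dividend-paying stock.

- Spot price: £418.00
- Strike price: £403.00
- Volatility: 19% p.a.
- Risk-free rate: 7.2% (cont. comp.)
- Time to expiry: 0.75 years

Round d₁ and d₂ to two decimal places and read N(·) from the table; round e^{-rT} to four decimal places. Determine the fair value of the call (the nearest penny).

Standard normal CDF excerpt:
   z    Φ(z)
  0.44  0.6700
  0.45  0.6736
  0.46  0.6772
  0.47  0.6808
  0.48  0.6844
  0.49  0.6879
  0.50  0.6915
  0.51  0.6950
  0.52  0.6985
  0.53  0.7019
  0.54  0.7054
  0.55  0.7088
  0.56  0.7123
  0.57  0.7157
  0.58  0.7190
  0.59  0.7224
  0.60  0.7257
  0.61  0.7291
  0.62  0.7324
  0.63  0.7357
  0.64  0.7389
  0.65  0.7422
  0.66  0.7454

£47.59

σ√T = 0.19·√0.75 = 0.1645
d₁ = [ln(418/403) + (0.072 + ½·0.19²)·0.75] / (σ√T) = (0.0365 + 0.0675) / 0.1645 = 0.6325 → 0.63
d₂ = 0.6325 − 0.1645 = 0.4680 → 0.47
exp(−rT) = exp(−0.072·0.75) = 0.9474
N(d₁) = N(0.63) = 0.7357;  N(d₂) = N(0.47) = 0.6808
C = 418·0.7357 − 403·0.9474·0.6808 = 307.5226 − 259.9309 = 47.5917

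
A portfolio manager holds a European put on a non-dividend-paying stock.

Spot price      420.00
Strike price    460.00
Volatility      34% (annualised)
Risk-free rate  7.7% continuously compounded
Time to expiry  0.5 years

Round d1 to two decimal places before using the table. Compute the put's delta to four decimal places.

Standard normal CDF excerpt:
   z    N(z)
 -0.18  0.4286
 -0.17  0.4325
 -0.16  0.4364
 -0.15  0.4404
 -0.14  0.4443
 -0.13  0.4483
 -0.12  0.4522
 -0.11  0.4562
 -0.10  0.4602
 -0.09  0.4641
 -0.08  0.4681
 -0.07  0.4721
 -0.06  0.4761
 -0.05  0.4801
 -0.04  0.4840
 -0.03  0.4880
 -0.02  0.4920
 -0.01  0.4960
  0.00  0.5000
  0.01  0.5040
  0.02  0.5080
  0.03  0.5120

σ√T = 0.34 × 0.7071 = 0.2404
d₁ = [ln(420/460) + (0.077 + ½·0.34²)·0.5] / (σ√T) = (-0.0910 + 0.0674) / 0.2404 = -0.0980 which rounds to -0.10
N(d₁) = N(-0.10) = 0.4602
Δ_put = N(d₁) − 1 = 0.4602 − 1 = -0.5398

-0.5398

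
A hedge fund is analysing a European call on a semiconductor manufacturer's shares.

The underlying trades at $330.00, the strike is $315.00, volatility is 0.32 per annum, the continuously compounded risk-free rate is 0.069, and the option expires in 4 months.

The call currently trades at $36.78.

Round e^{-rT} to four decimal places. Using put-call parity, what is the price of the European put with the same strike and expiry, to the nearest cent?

exp(−rT) = exp(−0.069·0.3333) = 0.9773
Put-call parity: C − P = S − K·e^(−rT) = 330 − 315·0.9773 = 330 − 307.8495 = 22.1505
P = C − (C − P) = 36.78 − (22.1505) = 14.6295

$14.63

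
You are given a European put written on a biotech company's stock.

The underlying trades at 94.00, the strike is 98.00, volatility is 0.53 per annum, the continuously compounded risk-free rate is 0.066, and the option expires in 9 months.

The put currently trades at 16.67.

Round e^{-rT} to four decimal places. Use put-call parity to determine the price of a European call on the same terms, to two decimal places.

17.40

exp(−rT) = exp(−0.066·0.75) = 0.9517
Put-call parity: C − P = S − K·e^(−rT) = 94 − 98·0.9517 = 94 − 93.2666 = 0.7334
C = P + (C − P) = 16.67 + (0.7334) = 17.4034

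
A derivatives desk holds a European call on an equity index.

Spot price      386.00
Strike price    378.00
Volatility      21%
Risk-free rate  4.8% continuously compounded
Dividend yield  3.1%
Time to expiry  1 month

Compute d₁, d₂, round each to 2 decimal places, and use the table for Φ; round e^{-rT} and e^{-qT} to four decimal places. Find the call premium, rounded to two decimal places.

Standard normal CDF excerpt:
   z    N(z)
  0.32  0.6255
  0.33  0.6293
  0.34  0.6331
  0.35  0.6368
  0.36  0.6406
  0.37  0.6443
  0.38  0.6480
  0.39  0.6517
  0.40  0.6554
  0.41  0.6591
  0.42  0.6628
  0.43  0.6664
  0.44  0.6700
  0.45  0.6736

σ√T = 0.21 × 0.2887 = 0.0606
d₁ = [ln(386/378) + (0.048 − 0.031 + 0.21²/2)·0.08333] / 0.0606 = [0.0209 + 0.0033] / 0.0606 = 0.3992 ≈ 0.40
d₂ = d₁ − σ√T = 0.3992 − 0.0606 = 0.3385 ≈ 0.34
e^(−qT) = e^(−0.031·0.08333) = 0.9974;  e^(−rT) = e^(−0.048·0.08333) = 0.9960
N(d₁) = N(0.40) = 0.6554;  N(d₂) = N(0.34) = 0.6331
C = 386·0.9974·0.6554 − 378·0.9960·0.6331 = 252.3266 − 238.3546 = 13.9721

13.97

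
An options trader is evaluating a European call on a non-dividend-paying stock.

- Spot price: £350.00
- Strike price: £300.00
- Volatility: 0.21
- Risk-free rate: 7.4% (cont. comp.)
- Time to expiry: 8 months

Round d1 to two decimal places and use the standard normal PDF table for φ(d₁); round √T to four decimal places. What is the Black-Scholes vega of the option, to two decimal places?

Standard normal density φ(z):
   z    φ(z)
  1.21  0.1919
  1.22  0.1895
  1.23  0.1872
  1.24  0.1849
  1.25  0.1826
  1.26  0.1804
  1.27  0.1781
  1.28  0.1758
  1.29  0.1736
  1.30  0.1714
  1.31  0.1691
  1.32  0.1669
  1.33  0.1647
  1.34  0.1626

50.90

σ√T = 0.21·√0.6667 = 0.1715
d₁ = [ln(350/300) + (0.074 + ½·0.21²)·0.6667] / (σ√T) = (0.1542 + 0.0640) / 0.1715 = 1.2725 ≈ 1.27
√T = √0.6667 = 0.8165
φ(d₁) = φ(1.27) = 0.1781
vega = S·φ(d₁)·√T = 350·0.1781·0.8165 = 50.8965
(The put has the same vega.)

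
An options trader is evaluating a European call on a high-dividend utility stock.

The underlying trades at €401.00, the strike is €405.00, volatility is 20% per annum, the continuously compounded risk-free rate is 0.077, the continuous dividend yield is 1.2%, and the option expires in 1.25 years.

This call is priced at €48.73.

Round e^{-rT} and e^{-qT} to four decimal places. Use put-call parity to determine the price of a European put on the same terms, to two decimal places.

€21.53

exp(−qT) = exp(−0.012·1.25) = 0.9851;  exp(−rT) = exp(−0.077·1.25) = 0.9082
Put-call parity: C − P = S·e^(−qT) − K·e^(−rT) = 401·0.9851 − 405·0.9082 = 395.0251 − 367.8210 = 27.2041
P = C − (C − P) = 48.73 − (27.2041) = 21.5259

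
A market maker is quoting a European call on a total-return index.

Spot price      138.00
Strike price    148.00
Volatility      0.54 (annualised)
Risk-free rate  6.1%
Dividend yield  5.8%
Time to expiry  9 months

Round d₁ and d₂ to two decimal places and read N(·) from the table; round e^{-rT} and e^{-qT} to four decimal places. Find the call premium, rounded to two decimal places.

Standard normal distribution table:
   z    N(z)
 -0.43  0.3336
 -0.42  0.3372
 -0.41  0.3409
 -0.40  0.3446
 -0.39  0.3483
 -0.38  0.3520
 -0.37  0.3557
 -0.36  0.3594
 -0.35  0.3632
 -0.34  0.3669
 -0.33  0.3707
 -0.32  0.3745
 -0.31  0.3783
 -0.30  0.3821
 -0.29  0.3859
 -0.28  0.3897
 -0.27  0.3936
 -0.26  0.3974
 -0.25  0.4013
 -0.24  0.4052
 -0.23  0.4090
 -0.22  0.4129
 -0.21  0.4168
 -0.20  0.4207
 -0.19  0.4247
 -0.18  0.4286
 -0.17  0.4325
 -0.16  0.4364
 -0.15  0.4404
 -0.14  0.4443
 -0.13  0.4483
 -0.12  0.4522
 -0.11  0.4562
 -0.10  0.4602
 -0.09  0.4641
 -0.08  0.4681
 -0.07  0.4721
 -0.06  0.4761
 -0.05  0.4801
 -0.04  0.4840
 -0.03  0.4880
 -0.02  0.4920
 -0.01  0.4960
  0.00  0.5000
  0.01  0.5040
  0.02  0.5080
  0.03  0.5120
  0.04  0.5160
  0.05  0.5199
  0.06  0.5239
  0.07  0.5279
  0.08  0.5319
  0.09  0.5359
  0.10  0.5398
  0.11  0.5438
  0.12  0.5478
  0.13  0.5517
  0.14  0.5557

21.04

σ√T = 0.54·√0.75 = 0.4677
ln(S/K) + (r − q + σ²/2)T = ln(138/148) + (0.061 − 0.058 + 0.54²/2)·0.75 = -0.0700 + 0.1116 = 0.0416
d₁ = 0.0416 / 0.4677 = 0.0890 ≈ 0.09
d₂ = d₁ − σ√T = 0.0890 − 0.4677 = -0.3786 ≈ -0.38
exp(−qT) = exp(−0.058·0.75) = 0.9574;  exp(−rT) = exp(−0.061·0.75) = 0.9553
N(d₁) = N(0.09) = 0.5359;  N(d₂) = N(-0.38) = 0.3520
C = 138·0.9574·0.5359 − 148·0.9553·0.3520 = 70.8038 − 49.7673 = 21.0364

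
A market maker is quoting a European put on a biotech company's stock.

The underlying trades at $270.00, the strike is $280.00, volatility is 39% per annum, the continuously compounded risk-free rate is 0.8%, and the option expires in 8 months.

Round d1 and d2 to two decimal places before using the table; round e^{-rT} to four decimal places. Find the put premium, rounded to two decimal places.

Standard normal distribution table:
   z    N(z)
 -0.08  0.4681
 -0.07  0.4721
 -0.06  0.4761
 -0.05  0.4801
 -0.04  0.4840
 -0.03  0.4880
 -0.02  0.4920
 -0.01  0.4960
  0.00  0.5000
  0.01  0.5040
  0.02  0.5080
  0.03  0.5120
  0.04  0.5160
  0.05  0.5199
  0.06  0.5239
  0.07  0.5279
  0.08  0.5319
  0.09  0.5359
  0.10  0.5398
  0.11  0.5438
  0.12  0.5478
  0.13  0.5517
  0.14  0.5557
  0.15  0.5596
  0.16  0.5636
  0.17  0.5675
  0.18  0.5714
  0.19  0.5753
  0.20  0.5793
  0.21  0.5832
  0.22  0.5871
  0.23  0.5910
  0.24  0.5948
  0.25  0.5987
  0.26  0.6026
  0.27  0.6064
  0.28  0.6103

$39.29

σ√T = 0.39·√0.6667 = 0.3184
d₁ = [ln(270/280) + (0.008 + 0.39²/2)·0.6667] / 0.3184 = [-0.0364 + 0.0560] / 0.3184 = 0.0618 ≈ 0.06
d₂ = d₁ − σ√T = 0.0618 − 0.3184 = -0.2567 ≈ -0.26
e^(−rT) = e^(−0.008·0.6667) = 0.9947
P = 280·0.9947·N(0.26) − 270·N(-0.06) = 280·0.9947·0.6026 − 270·0.4761 = 167.8337 − 128.5470 = 39.2867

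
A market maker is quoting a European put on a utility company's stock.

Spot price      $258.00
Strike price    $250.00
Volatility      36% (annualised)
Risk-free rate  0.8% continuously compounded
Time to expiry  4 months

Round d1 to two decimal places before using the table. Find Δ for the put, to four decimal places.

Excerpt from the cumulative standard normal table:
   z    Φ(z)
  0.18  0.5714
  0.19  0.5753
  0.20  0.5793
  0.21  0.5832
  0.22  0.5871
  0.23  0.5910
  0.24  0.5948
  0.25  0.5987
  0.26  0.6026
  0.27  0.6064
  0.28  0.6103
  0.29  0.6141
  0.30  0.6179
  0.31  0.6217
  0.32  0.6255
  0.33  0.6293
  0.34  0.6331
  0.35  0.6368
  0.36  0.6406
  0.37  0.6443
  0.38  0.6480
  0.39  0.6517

-0.3936

σ√T = 0.36 × 0.5774 = 0.2078
d₁ = [ln(258/250) + (0.008 + 0.36²/2)·0.3333] / 0.2078 = [0.0315 + 0.0243] / 0.2078 = 0.2683 which rounds to 0.27
N(d₁) = N(0.27) = 0.6064
Δ_put = N(d₁) − 1 = 0.6064 − 1 = -0.3936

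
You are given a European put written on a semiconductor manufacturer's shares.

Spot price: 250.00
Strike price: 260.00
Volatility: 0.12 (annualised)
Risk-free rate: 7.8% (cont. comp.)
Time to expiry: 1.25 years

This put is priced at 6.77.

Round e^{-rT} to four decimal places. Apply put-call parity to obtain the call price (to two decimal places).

exp(−rT) = exp(−0.078·1.25) = 0.9071
Put-call parity: C − P = S − K·e^(−rT) = 250 − 260·0.9071 = 250 − 235.8460 = 14.1540
C = P + (C − P) = 6.77 + (14.1540) = 20.9240

20.92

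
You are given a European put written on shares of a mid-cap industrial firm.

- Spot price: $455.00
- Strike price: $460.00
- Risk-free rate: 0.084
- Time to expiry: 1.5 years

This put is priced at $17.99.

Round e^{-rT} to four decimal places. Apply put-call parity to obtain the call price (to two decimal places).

exp(−rT) = exp(−0.084·1.5) = 0.8816
Put-call parity: C − P = S − K·e^(−rT) = 455 − 460·0.8816 = 455 − 405.5360 = 49.4640
C = P + (C − P) = 17.99 + (49.4640) = 67.4540

$67.45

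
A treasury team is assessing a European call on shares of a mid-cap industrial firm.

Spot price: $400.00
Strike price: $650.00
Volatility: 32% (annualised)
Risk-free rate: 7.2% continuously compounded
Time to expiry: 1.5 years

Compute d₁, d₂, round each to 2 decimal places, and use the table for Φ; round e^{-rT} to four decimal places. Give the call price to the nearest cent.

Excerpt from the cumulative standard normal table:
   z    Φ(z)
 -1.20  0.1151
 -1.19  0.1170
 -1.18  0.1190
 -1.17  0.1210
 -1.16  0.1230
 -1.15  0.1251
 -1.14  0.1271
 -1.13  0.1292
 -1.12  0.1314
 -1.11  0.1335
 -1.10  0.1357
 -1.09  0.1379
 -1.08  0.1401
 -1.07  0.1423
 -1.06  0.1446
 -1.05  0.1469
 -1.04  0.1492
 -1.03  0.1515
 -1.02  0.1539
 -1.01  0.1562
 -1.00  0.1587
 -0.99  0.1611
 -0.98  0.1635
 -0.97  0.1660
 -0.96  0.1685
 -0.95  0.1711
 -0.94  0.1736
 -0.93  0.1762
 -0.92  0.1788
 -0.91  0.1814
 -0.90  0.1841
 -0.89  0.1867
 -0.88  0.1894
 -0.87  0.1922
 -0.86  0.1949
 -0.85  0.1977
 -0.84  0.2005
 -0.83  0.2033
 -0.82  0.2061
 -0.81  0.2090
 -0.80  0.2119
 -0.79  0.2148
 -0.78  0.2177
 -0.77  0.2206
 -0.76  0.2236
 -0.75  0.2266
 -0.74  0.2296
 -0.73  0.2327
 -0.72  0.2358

σ√T = 0.32 × 1.2247 = 0.3919
d₁ = [ln(400/650) + (0.072 + ½·0.32²)·1.5] / (σ√T) = (-0.4855 + 0.1848) / 0.3919 = -0.7673 ≈ -0.77
d₂ = -0.7673 − 0.3919 = -1.1592 ≈ -1.16
e^(−rT) = e^(−0.072·1.5) = 0.8976
C = 400·N(-0.77) − 650·0.8976·N(-1.16) = 400·0.2206 − 650·0.8976·0.1230 = 88.2400 − 71.7631 = 16.4769

$16.48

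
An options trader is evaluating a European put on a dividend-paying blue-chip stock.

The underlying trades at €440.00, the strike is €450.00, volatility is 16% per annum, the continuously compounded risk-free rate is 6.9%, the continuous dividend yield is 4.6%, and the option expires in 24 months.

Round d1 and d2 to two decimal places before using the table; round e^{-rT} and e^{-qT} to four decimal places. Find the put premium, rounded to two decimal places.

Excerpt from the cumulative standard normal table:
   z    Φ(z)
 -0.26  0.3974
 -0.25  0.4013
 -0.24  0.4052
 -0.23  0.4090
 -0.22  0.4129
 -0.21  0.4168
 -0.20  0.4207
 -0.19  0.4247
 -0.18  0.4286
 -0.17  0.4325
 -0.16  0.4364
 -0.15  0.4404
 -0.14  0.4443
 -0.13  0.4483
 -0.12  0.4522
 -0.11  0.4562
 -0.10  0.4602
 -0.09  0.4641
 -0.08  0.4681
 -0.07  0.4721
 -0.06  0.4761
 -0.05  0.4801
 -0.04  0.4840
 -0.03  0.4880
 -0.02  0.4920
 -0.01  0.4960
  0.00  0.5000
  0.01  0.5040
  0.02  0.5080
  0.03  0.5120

€31.86

σ√T = 0.16 × 1.4142 = 0.2263
d₁ = [ln(440/450) + (0.069 − 0.046 + ½·0.16²)·2] / (σ√T) = (-0.0225 + 0.0716) / 0.2263 = 0.2171 ≈ 0.22
d₂ = 0.2171 − 0.2263 = -0.0092 ≈ -0.01
e^(−qT) = e^(−0.046·2) = 0.9121;  e^(−rT) = e^(−0.069·2) = 0.8711
N(−d₂) = N(0.01) = 0.5040;  N(−d₁) = N(-0.22) = 0.4129
P = 450·0.8711·0.5040 − 440·0.9121·0.4129 = 197.5655 − 165.7067 = 31.8588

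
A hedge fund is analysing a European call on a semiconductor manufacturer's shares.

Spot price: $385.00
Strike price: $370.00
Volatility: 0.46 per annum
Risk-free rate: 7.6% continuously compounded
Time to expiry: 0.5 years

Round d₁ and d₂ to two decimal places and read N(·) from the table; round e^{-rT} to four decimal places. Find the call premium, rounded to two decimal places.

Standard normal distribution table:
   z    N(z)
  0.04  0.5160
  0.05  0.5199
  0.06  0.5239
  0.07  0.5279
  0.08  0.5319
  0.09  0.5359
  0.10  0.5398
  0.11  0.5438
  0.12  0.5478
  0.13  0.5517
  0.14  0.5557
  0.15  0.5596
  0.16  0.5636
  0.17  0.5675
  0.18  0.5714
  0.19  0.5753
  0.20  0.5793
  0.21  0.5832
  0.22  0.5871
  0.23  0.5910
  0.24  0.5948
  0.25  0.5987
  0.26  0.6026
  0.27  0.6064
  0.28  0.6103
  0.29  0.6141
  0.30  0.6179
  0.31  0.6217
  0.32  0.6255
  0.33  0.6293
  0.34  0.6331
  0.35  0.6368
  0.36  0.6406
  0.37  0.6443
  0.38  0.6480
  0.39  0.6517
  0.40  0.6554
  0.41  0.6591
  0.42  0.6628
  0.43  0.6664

T = 0.5;  σ√T = 0.3253
d₁ = [ln(385/370) + (0.076 + 0.46²/2)·0.5] / 0.3253 = [0.0397 + 0.0909] / 0.3253 = 0.4016 ≈ 0.40
d₂ = d₁ − σ√T = 0.4016 − 0.3253 = 0.0764 ≈ 0.08
exp(−rT) = exp(−0.076·0.5) = 0.9627
N(d₁) = N(0.40) = 0.6554;  N(d₂) = N(0.08) = 0.5319
C = 385·0.6554 − 370·0.9627·0.5319 = 252.3290 − 189.4622 = 62.8668

$62.87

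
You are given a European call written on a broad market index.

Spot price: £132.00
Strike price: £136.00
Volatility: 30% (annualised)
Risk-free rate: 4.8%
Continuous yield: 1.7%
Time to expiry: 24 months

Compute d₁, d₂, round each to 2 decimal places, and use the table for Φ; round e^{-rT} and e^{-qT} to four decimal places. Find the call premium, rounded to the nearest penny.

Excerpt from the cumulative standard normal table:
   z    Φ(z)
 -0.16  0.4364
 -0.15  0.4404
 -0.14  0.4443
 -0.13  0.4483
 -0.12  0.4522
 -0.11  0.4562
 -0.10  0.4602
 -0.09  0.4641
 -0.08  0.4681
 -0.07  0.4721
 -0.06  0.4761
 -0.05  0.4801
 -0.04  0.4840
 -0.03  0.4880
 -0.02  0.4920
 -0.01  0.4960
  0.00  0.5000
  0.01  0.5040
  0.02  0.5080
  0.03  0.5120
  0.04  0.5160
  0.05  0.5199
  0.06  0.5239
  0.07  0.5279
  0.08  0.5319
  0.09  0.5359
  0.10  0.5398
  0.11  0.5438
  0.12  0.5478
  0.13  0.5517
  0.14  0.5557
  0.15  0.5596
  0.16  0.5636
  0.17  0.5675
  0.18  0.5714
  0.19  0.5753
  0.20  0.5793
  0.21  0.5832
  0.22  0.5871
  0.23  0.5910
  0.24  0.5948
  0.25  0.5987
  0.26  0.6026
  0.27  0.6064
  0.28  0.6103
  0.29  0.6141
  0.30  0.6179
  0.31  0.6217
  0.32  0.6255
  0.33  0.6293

σ√T = 0.3·√2 = 0.4243
d₁ = [ln(132/136) + (0.048 − 0.017 + ½·0.3²)·2] / (σ√T) = (-0.0299 + 0.1520) / 0.4243 = 0.2879 ≈ 0.29
d₂ = 0.2879 − 0.4243 = -0.1364 ≈ -0.14
exp(−qT) = exp(−0.017·2) = 0.9666;  exp(−rT) = exp(−0.048·2) = 0.9085
N(d₁) = N(0.29) = 0.6141;  N(d₂) = N(-0.14) = 0.4443
C = 132·0.9666·0.6141 − 136·0.9085·0.4443 = 78.3538 − 54.8959 = 23.4578

£23.46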